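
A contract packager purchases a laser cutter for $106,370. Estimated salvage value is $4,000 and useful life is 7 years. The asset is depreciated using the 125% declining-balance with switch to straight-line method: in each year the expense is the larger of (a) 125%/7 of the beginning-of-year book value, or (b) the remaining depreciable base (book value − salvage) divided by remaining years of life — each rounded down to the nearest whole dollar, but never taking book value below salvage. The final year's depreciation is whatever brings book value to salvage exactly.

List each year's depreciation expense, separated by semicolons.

$18,994; $15,602; $13,554; $13,555; $13,555; $13,555; $13,555

Depreciable base = $106,370 − $4,000 = $102,370.
Year 1: DB = ⌊$106,370 × 125%/7⌋ = $18,994; SL = ⌊$102,370/7⌋ = $14,624 → take DB $18,994. Book value $87,376.
Year 2: DB = ⌊$87,376 × 125%/7⌋ = $15,602; SL = ⌊$83,376/6⌋ = $13,896 → take DB $15,602. Book value $71,774.
Year 3: DB = ⌊$71,774 × 125%/7⌋ = $12,816; SL = ⌊$67,774/5⌋ = $13,554 → take SL $13,554. Book value $58,220.
Year 4: DB = ⌊$58,220 × 125%/7⌋ = $10,396; SL = ⌊$54,220/4⌋ = $13,555 → take SL $13,555. Book value $44,665.
Year 5: DB = ⌊$44,665 × 125%/7⌋ = $7,975; SL = ⌊$40,665/3⌋ = $13,555 → take SL $13,555. Book value $31,110.
Year 6: DB = ⌊$31,110 × 125%/7⌋ = $5,555; SL = ⌊$27,110/2⌋ = $13,555 → take SL $13,555. Book value $17,555.
Year 7 (final): $17,555 − $4,000 = $13,555. Book value $4,000.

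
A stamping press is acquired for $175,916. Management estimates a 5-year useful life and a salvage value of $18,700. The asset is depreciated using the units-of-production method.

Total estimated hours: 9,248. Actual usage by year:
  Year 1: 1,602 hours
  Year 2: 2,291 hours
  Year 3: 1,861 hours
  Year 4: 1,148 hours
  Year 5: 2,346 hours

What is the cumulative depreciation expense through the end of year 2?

$66,181

Depreciable base = $175,916 − $18,700 = $157,216.
Rate = $157,216 / 9,248 hours = $17 per hour.
Year 1: 1,602 × $17 = $27,234. Book value $148,682.
Year 2: 2,291 × $17 = $38,947. Book value $109,735.
Accumulated through year 2 = $175,916 − $109,735 = $66,181.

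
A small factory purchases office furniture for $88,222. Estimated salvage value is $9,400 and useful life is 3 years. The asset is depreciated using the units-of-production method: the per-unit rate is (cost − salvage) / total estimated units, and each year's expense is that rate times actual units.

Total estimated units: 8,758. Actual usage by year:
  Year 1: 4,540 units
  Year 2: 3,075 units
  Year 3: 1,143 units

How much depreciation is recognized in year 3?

$10,287

Depreciable base = $88,222 − $9,400 = $78,822.
Rate = $78,822 / 8,758 units = $9 per unit.
Year 1: 4,540 × $9 = $40,860. Book value $47,362.
Year 2: 3,075 × $9 = $27,675. Book value $19,687.
Year 3: 1,143 × $9 = $10,287. Book value $9,400.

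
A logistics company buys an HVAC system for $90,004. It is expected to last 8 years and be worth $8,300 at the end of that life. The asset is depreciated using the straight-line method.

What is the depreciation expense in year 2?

Depreciable base = $90,004 − $8,300 = $81,704.
Annual expense = $81,704 / 8 = $10,213.

$10,213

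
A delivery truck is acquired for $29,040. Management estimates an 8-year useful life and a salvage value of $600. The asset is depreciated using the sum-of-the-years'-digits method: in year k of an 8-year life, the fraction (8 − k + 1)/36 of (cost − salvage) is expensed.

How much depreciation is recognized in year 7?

$1,580

Depreciable base = $29,040 − $600 = $28,440.
Sum of the years' digits = 8+7+6+5+4+3+2+1 = 36.
Year 1: $28,440 × 8/36 = $6,320. Book value $22,720.
Year 2: $28,440 × 7/36 = $5,530. Book value $17,190.
Year 3: $28,440 × 6/36 = $4,740. Book value $12,450.
Year 4: $28,440 × 5/36 = $3,950. Book value $8,500.
Year 5: $28,440 × 4/36 = $3,160. Book value $5,340.
Year 6: $28,440 × 3/36 = $2,370. Book value $2,970.
Year 7: $28,440 × 2/36 = $1,580. Book value $1,390.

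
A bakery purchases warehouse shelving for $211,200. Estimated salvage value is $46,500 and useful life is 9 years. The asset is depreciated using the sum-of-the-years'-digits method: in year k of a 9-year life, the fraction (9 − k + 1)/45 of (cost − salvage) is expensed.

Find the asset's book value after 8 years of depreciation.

$50,160

Depreciable base = $211,200 − $46,500 = $164,700.
Sum of the years' digits = 9+8+7+6+5+4+3+2+1 = 45.
Year 1: $164,700 × 9/45 = $32,940. Book value $178,260.
Year 2: $164,700 × 8/45 = $29,280. Book value $148,980.
Year 3: $164,700 × 7/45 = $25,620. Book value $123,360.
Year 4: $164,700 × 6/45 = $21,960. Book value $101,400.
Year 5: $164,700 × 5/45 = $18,300. Book value $83,100.
Year 6: $164,700 × 4/45 = $14,640. Book value $68,460.
Year 7: $164,700 × 3/45 = $10,980. Book value $57,480.
Year 8: $164,700 × 2/45 = $7,320. Book value $50,160.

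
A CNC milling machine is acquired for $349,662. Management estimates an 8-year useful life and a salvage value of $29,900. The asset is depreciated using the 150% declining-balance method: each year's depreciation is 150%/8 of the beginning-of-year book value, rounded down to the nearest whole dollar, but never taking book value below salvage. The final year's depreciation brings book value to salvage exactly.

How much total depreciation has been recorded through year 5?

Depreciable base = $349,662 − $29,900 = $319,762.
Year 1: ⌊$349,662 × 150%/8⌋ = $65,561. Book value $284,101.
Year 2: ⌊$284,101 × 150%/8⌋ = $53,268. Book value $230,833.
Year 3: ⌊$230,833 × 150%/8⌋ = $43,281. Book value $187,552.
Year 4: ⌊$187,552 × 150%/8⌋ = $35,166. Book value $152,386.
Year 5: ⌊$152,386 × 150%/8⌋ = $28,572. Book value $123,814.
Accumulated through year 5 = $349,662 − $123,814 = $225,848.

$225,848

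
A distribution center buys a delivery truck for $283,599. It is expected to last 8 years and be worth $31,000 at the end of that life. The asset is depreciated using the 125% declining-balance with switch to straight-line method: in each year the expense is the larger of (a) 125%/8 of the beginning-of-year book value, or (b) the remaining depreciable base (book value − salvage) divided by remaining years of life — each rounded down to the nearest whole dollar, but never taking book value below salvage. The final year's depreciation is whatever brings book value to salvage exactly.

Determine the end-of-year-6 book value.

$86,742

Depreciable base = $283,599 − $31,000 = $252,599.
Year 1: DB = ⌊$283,599 × 125%/8⌋ = $44,312; SL = ⌊$252,599/8⌋ = $31,574 → take DB $44,312. Book value $239,287.
Year 2: DB = ⌊$239,287 × 125%/8⌋ = $37,388; SL = ⌊$208,287/7⌋ = $29,755 → take DB $37,388. Book value $201,899.
Year 3: DB = ⌊$201,899 × 125%/8⌋ = $31,546; SL = ⌊$170,899/6⌋ = $28,483 → take DB $31,546. Book value $170,353.
Year 4: DB = ⌊$170,353 × 125%/8⌋ = $26,617; SL = ⌊$139,353/5⌋ = $27,870 → take SL $27,870. Book value $142,483.
Year 5: DB = ⌊$142,483 × 125%/8⌋ = $22,262; SL = ⌊$111,483/4⌋ = $27,870 → take SL $27,870. Book value $114,613.
Year 6: DB = ⌊$114,613 × 125%/8⌋ = $17,908; SL = ⌊$83,613/3⌋ = $27,871 → take SL $27,871. Book value $86,742.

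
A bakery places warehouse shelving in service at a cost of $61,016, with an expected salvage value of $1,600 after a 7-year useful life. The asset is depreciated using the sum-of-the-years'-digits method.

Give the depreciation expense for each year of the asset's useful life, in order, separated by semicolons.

$14,854; $12,732; $10,610; $8,488; $6,366; $4,244; $2,122

Depreciable base = $61,016 − $1,600 = $59,416.
Sum of the years' digits = 7+6+5+4+3+2+1 = 28.
Year 1: $59,416 × 7/28 = $14,854. Book value $46,162.
Year 2: $59,416 × 6/28 = $12,732. Book value $33,430.
Year 3: $59,416 × 5/28 = $10,610. Book value $22,820.
Year 4: $59,416 × 4/28 = $8,488. Book value $14,332.
Year 5: $59,416 × 3/28 = $6,366. Book value $7,966.
Year 6: $59,416 × 2/28 = $4,244. Book value $3,722.
Year 7: $59,416 × 1/28 = $2,122. Book value $1,600.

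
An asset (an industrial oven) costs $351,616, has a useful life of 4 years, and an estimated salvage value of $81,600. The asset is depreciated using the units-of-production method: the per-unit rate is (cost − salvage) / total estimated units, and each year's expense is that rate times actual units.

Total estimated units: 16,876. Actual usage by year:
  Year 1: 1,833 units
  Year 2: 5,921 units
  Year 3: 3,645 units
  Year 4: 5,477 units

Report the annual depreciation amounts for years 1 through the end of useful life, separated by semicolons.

Depreciable base = $351,616 − $81,600 = $270,016.
Rate = $270,016 / 16,876 units = $16 per unit.
Year 1: 1,833 × $16 = $29,328. Book value $322,288.
Year 2: 5,921 × $16 = $94,736. Book value $227,552.
Year 3: 3,645 × $16 = $58,320. Book value $169,232.
Year 4: 5,477 × $16 = $87,632. Book value $81,600.

$29,328; $94,736; $58,320; $87,632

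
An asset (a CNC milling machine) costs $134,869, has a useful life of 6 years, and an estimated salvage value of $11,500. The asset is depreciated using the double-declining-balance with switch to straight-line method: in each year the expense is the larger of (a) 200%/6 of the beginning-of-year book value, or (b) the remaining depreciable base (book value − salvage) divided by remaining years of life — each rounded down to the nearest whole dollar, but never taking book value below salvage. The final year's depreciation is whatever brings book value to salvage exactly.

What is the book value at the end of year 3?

Depreciable base = $134,869 − $11,500 = $123,369.
Year 1: DB = ⌊$134,869 × 200%/6⌋ = $44,956; SL = ⌊$123,369/6⌋ = $20,561 → take DB $44,956. Book value $89,913.
Year 2: DB = ⌊$89,913 × 200%/6⌋ = $29,971; SL = ⌊$78,413/5⌋ = $15,682 → take DB $29,971. Book value $59,942.
Year 3: DB = ⌊$59,942 × 200%/6⌋ = $19,980; SL = ⌊$48,442/4⌋ = $12,110 → take DB $19,980. Book value $39,962.

$39,962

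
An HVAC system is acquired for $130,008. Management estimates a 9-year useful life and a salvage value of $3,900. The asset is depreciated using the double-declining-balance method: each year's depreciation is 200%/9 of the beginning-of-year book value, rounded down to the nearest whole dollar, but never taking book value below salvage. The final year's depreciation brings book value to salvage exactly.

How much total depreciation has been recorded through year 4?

$82,430

Depreciable base = $130,008 − $3,900 = $126,108.
Year 1: ⌊$130,008 × 200%/9⌋ = $28,890. Book value $101,118.
Year 2: ⌊$101,118 × 200%/9⌋ = $22,470. Book value $78,648.
Year 3: ⌊$78,648 × 200%/9⌋ = $17,477. Book value $61,171.
Year 4: ⌊$61,171 × 200%/9⌋ = $13,593. Book value $47,578.
Accumulated through year 4 = $130,008 − $47,578 = $82,430.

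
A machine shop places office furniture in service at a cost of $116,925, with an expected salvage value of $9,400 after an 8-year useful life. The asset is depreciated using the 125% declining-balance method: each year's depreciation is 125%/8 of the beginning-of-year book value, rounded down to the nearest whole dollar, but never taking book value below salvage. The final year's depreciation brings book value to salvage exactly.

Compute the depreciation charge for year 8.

$26,198

Depreciable base = $116,925 − $9,400 = $107,525.
Year 1: ⌊$116,925 × 125%/8⌋ = $18,269. Book value $98,656.
Year 2: ⌊$98,656 × 125%/8⌋ = $15,415. Book value $83,241.
Year 3: ⌊$83,241 × 125%/8⌋ = $13,006. Book value $70,235.
Year 4: ⌊$70,235 × 125%/8⌋ = $10,974. Book value $59,261.
Year 5: ⌊$59,261 × 125%/8⌋ = $9,259. Book value $50,002.
Year 6: ⌊$50,002 × 125%/8⌋ = $7,812. Book value $42,190.
Year 7: ⌊$42,190 × 125%/8⌋ = $6,592. Book value $35,598.
Year 8 (final): $35,598 − $9,400 = $26,198. Book value $9,400.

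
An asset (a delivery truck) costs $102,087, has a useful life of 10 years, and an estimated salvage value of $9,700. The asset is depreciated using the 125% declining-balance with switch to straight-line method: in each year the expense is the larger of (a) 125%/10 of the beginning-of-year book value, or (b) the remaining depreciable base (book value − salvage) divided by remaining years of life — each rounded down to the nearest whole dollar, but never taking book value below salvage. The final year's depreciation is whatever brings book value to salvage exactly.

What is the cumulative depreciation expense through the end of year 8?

$75,672

Depreciable base = $102,087 − $9,700 = $92,387.
Year 1: DB = ⌊$102,087 × 125%/10⌋ = $12,760; SL = ⌊$92,387/10⌋ = $9,238 → take DB $12,760. Book value $89,327.
Year 2: DB = ⌊$89,327 × 125%/10⌋ = $11,165; SL = ⌊$79,627/9⌋ = $8,847 → take DB $11,165. Book value $78,162.
Year 3: DB = ⌊$78,162 × 125%/10⌋ = $9,770; SL = ⌊$68,462/8⌋ = $8,557 → take DB $9,770. Book value $68,392.
Year 4: DB = ⌊$68,392 × 125%/10⌋ = $8,549; SL = ⌊$58,692/7⌋ = $8,384 → take DB $8,549. Book value $59,843.
Year 5: DB = ⌊$59,843 × 125%/10⌋ = $7,480; SL = ⌊$50,143/6⌋ = $8,357 → take SL $8,357. Book value $51,486.
Year 6: DB = ⌊$51,486 × 125%/10⌋ = $6,435; SL = ⌊$41,786/5⌋ = $8,357 → take SL $8,357. Book value $43,129.
Year 7: DB = ⌊$43,129 × 125%/10⌋ = $5,391; SL = ⌊$33,429/4⌋ = $8,357 → take SL $8,357. Book value $34,772.
Year 8: DB = ⌊$34,772 × 125%/10⌋ = $4,346; SL = ⌊$25,072/3⌋ = $8,357 → take SL $8,357. Book value $26,415.
Accumulated through year 8 = $102,087 − $26,415 = $75,672.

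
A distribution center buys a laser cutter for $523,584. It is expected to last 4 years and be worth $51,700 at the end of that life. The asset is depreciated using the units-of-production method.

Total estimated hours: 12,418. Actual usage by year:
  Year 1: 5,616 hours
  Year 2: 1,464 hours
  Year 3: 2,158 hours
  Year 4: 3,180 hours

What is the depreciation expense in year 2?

$55,632

Depreciable base = $523,584 − $51,700 = $471,884.
Rate = $471,884 / 12,418 hours = $38 per hour.
Year 1: 5,616 × $38 = $213,408. Book value $310,176.
Year 2: 1,464 × $38 = $55,632. Book value $254,544.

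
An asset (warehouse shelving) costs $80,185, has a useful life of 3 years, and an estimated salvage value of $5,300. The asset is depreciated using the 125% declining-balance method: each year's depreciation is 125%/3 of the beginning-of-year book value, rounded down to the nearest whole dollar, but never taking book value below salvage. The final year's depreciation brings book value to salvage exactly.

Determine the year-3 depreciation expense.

$21,986

Depreciable base = $80,185 − $5,300 = $74,885.
Year 1: ⌊$80,185 × 125%/3⌋ = $33,410. Book value $46,775.
Year 2: ⌊$46,775 × 125%/3⌋ = $19,489. Book value $27,286.
Year 3 (final): $27,286 − $5,300 = $21,986. Book value $5,300.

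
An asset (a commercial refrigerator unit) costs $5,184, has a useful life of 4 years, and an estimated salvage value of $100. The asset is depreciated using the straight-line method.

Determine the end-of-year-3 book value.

Depreciable base = $5,184 − $100 = $5,084.
Annual expense = $5,084 / 4 = $1,271.
End of year 1: book value $3,913.
End of year 2: book value $2,642.
End of year 3: book value $1,371.

$1,371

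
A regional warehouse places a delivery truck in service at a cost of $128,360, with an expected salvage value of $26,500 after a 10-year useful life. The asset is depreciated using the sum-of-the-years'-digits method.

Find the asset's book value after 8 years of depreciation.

$32,056

Depreciable base = $128,360 − $26,500 = $101,860.
Sum of the years' digits = 10+9+8+7+6+5+4+3+2+1 = 55.
Year 1: $101,860 × 10/55 = $18,520. Book value $109,840.
Year 2: $101,860 × 9/55 = $16,668. Book value $93,172.
Year 3: $101,860 × 8/55 = $14,816. Book value $78,356.
Year 4: $101,860 × 7/55 = $12,964. Book value $65,392.
Year 5: $101,860 × 6/55 = $11,112. Book value $54,280.
Year 6: $101,860 × 5/55 = $9,260. Book value $45,020.
Year 7: $101,860 × 4/55 = $7,408. Book value $37,612.
Year 8: $101,860 × 3/55 = $5,556. Book value $32,056.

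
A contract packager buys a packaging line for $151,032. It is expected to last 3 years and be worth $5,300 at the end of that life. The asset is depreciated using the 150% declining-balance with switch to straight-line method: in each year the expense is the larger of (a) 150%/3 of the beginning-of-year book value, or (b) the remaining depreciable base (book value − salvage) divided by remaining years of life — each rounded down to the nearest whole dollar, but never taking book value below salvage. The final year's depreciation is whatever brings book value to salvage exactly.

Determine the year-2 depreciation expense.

$37,758

Depreciable base = $151,032 − $5,300 = $145,732.
Year 1: DB = ⌊$151,032 × 150%/3⌋ = $75,516; SL = ⌊$145,732/3⌋ = $48,577 → take DB $75,516. Book value $75,516.
Year 2: DB = ⌊$75,516 × 150%/3⌋ = $37,758; SL = ⌊$70,216/2⌋ = $35,108 → take DB $37,758. Book value $37,758.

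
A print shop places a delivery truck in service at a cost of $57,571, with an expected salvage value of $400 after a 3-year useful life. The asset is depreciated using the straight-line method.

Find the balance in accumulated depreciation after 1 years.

$19,057

Depreciable base = $57,571 − $400 = $57,171.
Annual expense = $57,171 / 3 = $19,057.
End of year 1: book value $38,514.
Accumulated through year 1 = $57,571 − $38,514 = $19,057.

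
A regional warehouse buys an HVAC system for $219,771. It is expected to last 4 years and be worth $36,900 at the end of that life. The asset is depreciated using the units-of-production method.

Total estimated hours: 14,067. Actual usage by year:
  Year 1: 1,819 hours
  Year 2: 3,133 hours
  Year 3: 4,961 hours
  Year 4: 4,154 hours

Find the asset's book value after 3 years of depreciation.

$90,902

Depreciable base = $219,771 − $36,900 = $182,871.
Rate = $182,871 / 14,067 hours = $13 per hour.
Year 1: 1,819 × $13 = $23,647. Book value $196,124.
Year 2: 3,133 × $13 = $40,729. Book value $155,395.
Year 3: 4,961 × $13 = $64,493. Book value $90,902.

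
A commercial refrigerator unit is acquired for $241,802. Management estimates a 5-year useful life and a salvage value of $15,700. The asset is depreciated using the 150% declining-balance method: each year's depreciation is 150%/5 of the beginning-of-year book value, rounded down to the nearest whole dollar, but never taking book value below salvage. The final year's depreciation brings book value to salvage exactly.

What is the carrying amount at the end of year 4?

Depreciable base = $241,802 − $15,700 = $226,102.
Year 1: ⌊$241,802 × 150%/5⌋ = $72,540. Book value $169,262.
Year 2: ⌊$169,262 × 150%/5⌋ = $50,778. Book value $118,484.
Year 3: ⌊$118,484 × 150%/5⌋ = $35,545. Book value $82,939.
Year 4: ⌊$82,939 × 150%/5⌋ = $24,881. Book value $58,058.

$58,058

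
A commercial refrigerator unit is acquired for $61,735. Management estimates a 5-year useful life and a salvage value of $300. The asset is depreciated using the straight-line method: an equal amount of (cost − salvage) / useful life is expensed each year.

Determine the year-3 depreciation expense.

Depreciable base = $61,735 − $300 = $61,435.
Annual expense = $61,435 / 5 = $12,287.

$12,287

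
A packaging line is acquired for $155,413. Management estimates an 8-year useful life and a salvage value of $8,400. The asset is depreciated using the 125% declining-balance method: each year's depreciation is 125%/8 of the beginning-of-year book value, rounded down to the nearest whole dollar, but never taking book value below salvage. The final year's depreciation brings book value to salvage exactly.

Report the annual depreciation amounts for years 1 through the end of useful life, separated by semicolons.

Depreciable base = $155,413 − $8,400 = $147,013.
Year 1: ⌊$155,413 × 125%/8⌋ = $24,283. Book value $131,130.
Year 2: ⌊$131,130 × 125%/8⌋ = $20,489. Book value $110,641.
Year 3: ⌊$110,641 × 125%/8⌋ = $17,287. Book value $93,354.
Year 4: ⌊$93,354 × 125%/8⌋ = $14,586. Book value $78,768.
Year 5: ⌊$78,768 × 125%/8⌋ = $12,307. Book value $66,461.
Year 6: ⌊$66,461 × 125%/8⌋ = $10,384. Book value $56,077.
Year 7: ⌊$56,077 × 125%/8⌋ = $8,762. Book value $47,315.
Year 8 (final): $47,315 − $8,400 = $38,915. Book value $8,400.

$24,283; $20,489; $17,287; $14,586; $12,307; $10,384; $8,762; $38,915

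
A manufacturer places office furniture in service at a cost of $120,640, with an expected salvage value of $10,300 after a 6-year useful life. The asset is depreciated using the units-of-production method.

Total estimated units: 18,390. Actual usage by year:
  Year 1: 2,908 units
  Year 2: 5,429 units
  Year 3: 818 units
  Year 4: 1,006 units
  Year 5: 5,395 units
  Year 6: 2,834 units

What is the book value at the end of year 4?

$59,674

Depreciable base = $120,640 − $10,300 = $110,340.
Rate = $110,340 / 18,390 units = $6 per unit.
Year 1: 2,908 × $6 = $17,448. Book value $103,192.
Year 2: 5,429 × $6 = $32,574. Book value $70,618.
Year 3: 818 × $6 = $4,908. Book value $65,710.
Year 4: 1,006 × $6 = $6,036. Book value $59,674.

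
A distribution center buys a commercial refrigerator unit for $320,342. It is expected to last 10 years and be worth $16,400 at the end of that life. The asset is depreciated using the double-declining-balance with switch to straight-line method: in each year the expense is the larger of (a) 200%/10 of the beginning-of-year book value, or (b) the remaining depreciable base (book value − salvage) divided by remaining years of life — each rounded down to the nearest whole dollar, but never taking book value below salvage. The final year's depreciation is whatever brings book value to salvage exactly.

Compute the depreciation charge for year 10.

Depreciable base = $320,342 − $16,400 = $303,942.
Year 1: DB = ⌊$320,342 × 200%/10⌋ = $64,068; SL = ⌊$303,942/10⌋ = $30,394 → take DB $64,068. Book value $256,274.
Year 2: DB = ⌊$256,274 × 200%/10⌋ = $51,254; SL = ⌊$239,874/9⌋ = $26,652 → take DB $51,254. Book value $205,020.
Year 3: DB = ⌊$205,020 × 200%/10⌋ = $41,004; SL = ⌊$188,620/8⌋ = $23,577 → take DB $41,004. Book value $164,016.
Year 4: DB = ⌊$164,016 × 200%/10⌋ = $32,803; SL = ⌊$147,616/7⌋ = $21,088 → take DB $32,803. Book value $131,213.
Year 5: DB = ⌊$131,213 × 200%/10⌋ = $26,242; SL = ⌊$114,813/6⌋ = $19,135 → take DB $26,242. Book value $104,971.
Year 6: DB = ⌊$104,971 × 200%/10⌋ = $20,994; SL = ⌊$88,571/5⌋ = $17,714 → take DB $20,994. Book value $83,977.
Year 7: DB = ⌊$83,977 × 200%/10⌋ = $16,795; SL = ⌊$67,577/4⌋ = $16,894 → take SL $16,894. Book value $67,083.
Year 8: DB = ⌊$67,083 × 200%/10⌋ = $13,416; SL = ⌊$50,683/3⌋ = $16,894 → take SL $16,894. Book value $50,189.
Year 9: DB = ⌊$50,189 × 200%/10⌋ = $10,037; SL = ⌊$33,789/2⌋ = $16,894 → take SL $16,894. Book value $33,295.
Year 10 (final): $33,295 − $16,400 = $16,895. Book value $16,400.

$16,895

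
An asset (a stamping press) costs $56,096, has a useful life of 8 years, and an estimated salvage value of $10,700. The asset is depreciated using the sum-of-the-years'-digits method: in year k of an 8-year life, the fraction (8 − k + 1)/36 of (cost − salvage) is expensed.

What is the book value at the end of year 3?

$29,615

Depreciable base = $56,096 − $10,700 = $45,396.
Sum of the years' digits = 8+7+6+5+4+3+2+1 = 36.
Year 1: $45,396 × 8/36 = $10,088. Book value $46,008.
Year 2: $45,396 × 7/36 = $8,827. Book value $37,181.
Year 3: $45,396 × 6/36 = $7,566. Book value $29,615.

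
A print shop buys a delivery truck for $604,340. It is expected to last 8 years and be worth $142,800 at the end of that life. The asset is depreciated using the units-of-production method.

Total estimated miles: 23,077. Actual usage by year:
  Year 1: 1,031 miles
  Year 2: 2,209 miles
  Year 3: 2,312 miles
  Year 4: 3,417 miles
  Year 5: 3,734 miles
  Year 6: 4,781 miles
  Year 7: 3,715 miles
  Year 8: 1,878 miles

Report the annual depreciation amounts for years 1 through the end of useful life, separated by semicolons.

$20,620; $44,180; $46,240; $68,340; $74,680; $95,620; $74,300; $37,560

Depreciable base = $604,340 − $142,800 = $461,540.
Rate = $461,540 / 23,077 miles = $20 per mile.
Year 1: 1,031 × $20 = $20,620. Book value $583,720.
Year 2: 2,209 × $20 = $44,180. Book value $539,540.
Year 3: 2,312 × $20 = $46,240. Book value $493,300.
Year 4: 3,417 × $20 = $68,340. Book value $424,960.
Year 5: 3,734 × $20 = $74,680. Book value $350,280.
Year 6: 4,781 × $20 = $95,620. Book value $254,660.
Year 7: 3,715 × $20 = $74,300. Book value $180,360.
Year 8: 1,878 × $20 = $37,560. Book value $142,800.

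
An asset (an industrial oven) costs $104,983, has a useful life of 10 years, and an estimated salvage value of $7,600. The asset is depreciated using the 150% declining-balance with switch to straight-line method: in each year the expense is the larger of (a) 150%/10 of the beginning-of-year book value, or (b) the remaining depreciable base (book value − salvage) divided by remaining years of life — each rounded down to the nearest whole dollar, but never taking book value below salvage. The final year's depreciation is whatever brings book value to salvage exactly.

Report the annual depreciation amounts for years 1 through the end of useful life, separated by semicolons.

Depreciable base = $104,983 − $7,600 = $97,383.
Year 1: DB = ⌊$104,983 × 150%/10⌋ = $15,747; SL = ⌊$97,383/10⌋ = $9,738 → take DB $15,747. Book value $89,236.
Year 2: DB = ⌊$89,236 × 150%/10⌋ = $13,385; SL = ⌊$81,636/9⌋ = $9,070 → take DB $13,385. Book value $75,851.
Year 3: DB = ⌊$75,851 × 150%/10⌋ = $11,377; SL = ⌊$68,251/8⌋ = $8,531 → take DB $11,377. Book value $64,474.
Year 4: DB = ⌊$64,474 × 150%/10⌋ = $9,671; SL = ⌊$56,874/7⌋ = $8,124 → take DB $9,671. Book value $54,803.
Year 5: DB = ⌊$54,803 × 150%/10⌋ = $8,220; SL = ⌊$47,203/6⌋ = $7,867 → take DB $8,220. Book value $46,583.
Year 6: DB = ⌊$46,583 × 150%/10⌋ = $6,987; SL = ⌊$38,983/5⌋ = $7,796 → take SL $7,796. Book value $38,787.
Year 7: DB = ⌊$38,787 × 150%/10⌋ = $5,818; SL = ⌊$31,187/4⌋ = $7,796 → take SL $7,796. Book value $30,991.
Year 8: DB = ⌊$30,991 × 150%/10⌋ = $4,648; SL = ⌊$23,391/3⌋ = $7,797 → take SL $7,797. Book value $23,194.
Year 9: DB = ⌊$23,194 × 150%/10⌋ = $3,479; SL = ⌊$15,594/2⌋ = $7,797 → take SL $7,797. Book value $15,397.
Year 10 (final): $15,397 − $7,600 = $7,797. Book value $7,600.

$15,747; $13,385; $11,377; $9,671; $8,220; $7,796; $7,796; $7,797; $7,797; $7,797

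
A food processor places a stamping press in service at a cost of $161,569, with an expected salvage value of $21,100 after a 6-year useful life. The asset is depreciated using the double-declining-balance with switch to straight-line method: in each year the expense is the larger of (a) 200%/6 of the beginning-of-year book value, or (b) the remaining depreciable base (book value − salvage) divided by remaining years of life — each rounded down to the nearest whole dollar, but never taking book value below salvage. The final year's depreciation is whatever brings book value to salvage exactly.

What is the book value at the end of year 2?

$71,809

Depreciable base = $161,569 − $21,100 = $140,469.
Year 1: DB = ⌊$161,569 × 200%/6⌋ = $53,856; SL = ⌊$140,469/6⌋ = $23,411 → take DB $53,856. Book value $107,713.
Year 2: DB = ⌊$107,713 × 200%/6⌋ = $35,904; SL = ⌊$86,613/5⌋ = $17,322 → take DB $35,904. Book value $71,809.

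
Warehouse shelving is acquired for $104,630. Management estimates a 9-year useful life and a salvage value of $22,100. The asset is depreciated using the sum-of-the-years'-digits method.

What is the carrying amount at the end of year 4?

Depreciable base = $104,630 − $22,100 = $82,530.
Sum of the years' digits = 9+8+7+6+5+4+3+2+1 = 45.
Year 1: $82,530 × 9/45 = $16,506. Book value $88,124.
Year 2: $82,530 × 8/45 = $14,672. Book value $73,452.
Year 3: $82,530 × 7/45 = $12,838. Book value $60,614.
Year 4: $82,530 × 6/45 = $11,004. Book value $49,610.

$49,610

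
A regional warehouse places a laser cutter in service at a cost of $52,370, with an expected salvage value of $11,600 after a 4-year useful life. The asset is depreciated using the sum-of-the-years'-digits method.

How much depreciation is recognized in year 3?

Depreciable base = $52,370 − $11,600 = $40,770.
Sum of the years' digits = 4+3+2+1 = 10.
Year 1: $40,770 × 4/10 = $16,308. Book value $36,062.
Year 2: $40,770 × 3/10 = $12,231. Book value $23,831.
Year 3: $40,770 × 2/10 = $8,154. Book value $15,677.

$8,154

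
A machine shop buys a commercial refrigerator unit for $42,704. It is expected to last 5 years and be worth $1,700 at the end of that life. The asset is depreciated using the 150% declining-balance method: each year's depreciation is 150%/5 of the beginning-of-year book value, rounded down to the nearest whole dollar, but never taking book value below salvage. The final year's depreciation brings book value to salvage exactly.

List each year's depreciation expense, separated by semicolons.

Depreciable base = $42,704 − $1,700 = $41,004.
Year 1: ⌊$42,704 × 150%/5⌋ = $12,811. Book value $29,893.
Year 2: ⌊$29,893 × 150%/5⌋ = $8,967. Book value $20,926.
Year 3: ⌊$20,926 × 150%/5⌋ = $6,277. Book value $14,649.
Year 4: ⌊$14,649 × 150%/5⌋ = $4,394. Book value $10,255.
Year 5 (final): $10,255 − $1,700 = $8,555. Book value $1,700.

$12,811; $8,967; $6,277; $4,394; $8,555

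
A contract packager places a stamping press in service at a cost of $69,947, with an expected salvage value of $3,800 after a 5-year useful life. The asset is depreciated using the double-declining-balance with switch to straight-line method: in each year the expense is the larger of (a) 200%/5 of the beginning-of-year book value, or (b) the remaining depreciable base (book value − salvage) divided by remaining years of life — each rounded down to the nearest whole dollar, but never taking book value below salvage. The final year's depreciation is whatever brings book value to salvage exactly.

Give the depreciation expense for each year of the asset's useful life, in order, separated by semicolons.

$27,978; $16,787; $10,072; $6,044; $5,266

Depreciable base = $69,947 − $3,800 = $66,147.
Year 1: DB = ⌊$69,947 × 200%/5⌋ = $27,978; SL = ⌊$66,147/5⌋ = $13,229 → take DB $27,978. Book value $41,969.
Year 2: DB = ⌊$41,969 × 200%/5⌋ = $16,787; SL = ⌊$38,169/4⌋ = $9,542 → take DB $16,787. Book value $25,182.
Year 3: DB = ⌊$25,182 × 200%/5⌋ = $10,072; SL = ⌊$21,382/3⌋ = $7,127 → take DB $10,072. Book value $15,110.
Year 4: DB = ⌊$15,110 × 200%/5⌋ = $6,044; SL = ⌊$11,310/2⌋ = $5,655 → take DB $6,044. Book value $9,066.
Year 5 (final): $9,066 − $3,800 = $5,266. Book value $3,800.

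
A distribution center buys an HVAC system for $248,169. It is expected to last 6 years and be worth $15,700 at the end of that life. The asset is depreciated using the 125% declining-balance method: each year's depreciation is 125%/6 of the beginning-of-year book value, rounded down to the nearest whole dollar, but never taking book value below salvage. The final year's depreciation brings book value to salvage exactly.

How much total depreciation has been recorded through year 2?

$92,631

Depreciable base = $248,169 − $15,700 = $232,469.
Year 1: ⌊$248,169 × 125%/6⌋ = $51,701. Book value $196,468.
Year 2: ⌊$196,468 × 125%/6⌋ = $40,930. Book value $155,538.
Accumulated through year 2 = $248,169 − $155,538 = $92,631.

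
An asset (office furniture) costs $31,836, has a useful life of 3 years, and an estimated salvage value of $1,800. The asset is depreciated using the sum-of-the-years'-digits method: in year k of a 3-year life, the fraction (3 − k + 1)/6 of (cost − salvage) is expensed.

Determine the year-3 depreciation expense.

$5,006

Depreciable base = $31,836 − $1,800 = $30,036.
Sum of the years' digits = 3+2+1 = 6.
Year 1: $30,036 × 3/6 = $15,018. Book value $16,818.
Year 2: $30,036 × 2/6 = $10,012. Book value $6,806.
Year 3: $30,036 × 1/6 = $5,006. Book value $1,800.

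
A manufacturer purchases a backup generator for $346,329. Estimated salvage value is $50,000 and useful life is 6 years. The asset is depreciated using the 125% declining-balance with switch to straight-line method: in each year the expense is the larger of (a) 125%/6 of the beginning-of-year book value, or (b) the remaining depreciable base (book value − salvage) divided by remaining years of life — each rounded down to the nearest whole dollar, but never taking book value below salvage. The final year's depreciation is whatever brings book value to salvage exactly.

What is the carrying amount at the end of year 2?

$217,058

Depreciable base = $346,329 − $50,000 = $296,329.
Year 1: DB = ⌊$346,329 × 125%/6⌋ = $72,151; SL = ⌊$296,329/6⌋ = $49,388 → take DB $72,151. Book value $274,178.
Year 2: DB = ⌊$274,178 × 125%/6⌋ = $57,120; SL = ⌊$224,178/5⌋ = $44,835 → take DB $57,120. Book value $217,058.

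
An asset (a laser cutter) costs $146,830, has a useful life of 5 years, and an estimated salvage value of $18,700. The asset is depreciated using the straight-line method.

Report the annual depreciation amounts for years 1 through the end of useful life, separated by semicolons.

$25,626; $25,626; $25,626; $25,626; $25,626

Depreciable base = $146,830 − $18,700 = $128,130.
Annual expense = $128,130 / 5 = $25,626.
End of year 1: book value $121,204.
End of year 2: book value $95,578.
End of year 3: book value $69,952.
End of year 4: book value $44,326.
End of year 5: book value $18,700.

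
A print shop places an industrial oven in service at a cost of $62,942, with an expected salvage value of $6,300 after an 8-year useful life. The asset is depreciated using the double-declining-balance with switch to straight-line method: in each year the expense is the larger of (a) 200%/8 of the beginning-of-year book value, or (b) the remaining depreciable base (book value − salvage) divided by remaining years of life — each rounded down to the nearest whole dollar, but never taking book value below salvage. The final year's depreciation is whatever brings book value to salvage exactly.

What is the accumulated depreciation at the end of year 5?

Depreciable base = $62,942 − $6,300 = $56,642.
Year 1: DB = ⌊$62,942 × 200%/8⌋ = $15,735; SL = ⌊$56,642/8⌋ = $7,080 → take DB $15,735. Book value $47,207.
Year 2: DB = ⌊$47,207 × 200%/8⌋ = $11,801; SL = ⌊$40,907/7⌋ = $5,843 → take DB $11,801. Book value $35,406.
Year 3: DB = ⌊$35,406 × 200%/8⌋ = $8,851; SL = ⌊$29,106/6⌋ = $4,851 → take DB $8,851. Book value $26,555.
Year 4: DB = ⌊$26,555 × 200%/8⌋ = $6,638; SL = ⌊$20,255/5⌋ = $4,051 → take DB $6,638. Book value $19,917.
Year 5: DB = ⌊$19,917 × 200%/8⌋ = $4,979; SL = ⌊$13,617/4⌋ = $3,404 → take DB $4,979. Book value $14,938.
Accumulated through year 5 = $62,942 − $14,938 = $48,004.

$48,004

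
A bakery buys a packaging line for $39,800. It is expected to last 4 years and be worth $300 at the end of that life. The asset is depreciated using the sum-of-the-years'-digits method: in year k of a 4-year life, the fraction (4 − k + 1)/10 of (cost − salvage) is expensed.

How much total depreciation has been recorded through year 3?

$35,550

Depreciable base = $39,800 − $300 = $39,500.
Sum of the years' digits = 4+3+2+1 = 10.
Year 1: $39,500 × 4/10 = $15,800. Book value $24,000.
Year 2: $39,500 × 3/10 = $11,850. Book value $12,150.
Year 3: $39,500 × 2/10 = $7,900. Book value $4,250.
Accumulated through year 3 = $39,800 − $4,250 = $35,550.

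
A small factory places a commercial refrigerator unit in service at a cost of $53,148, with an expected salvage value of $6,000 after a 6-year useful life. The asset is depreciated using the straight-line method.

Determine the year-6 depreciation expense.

$7,858

Depreciable base = $53,148 − $6,000 = $47,148.
Annual expense = $47,148 / 6 = $7,858.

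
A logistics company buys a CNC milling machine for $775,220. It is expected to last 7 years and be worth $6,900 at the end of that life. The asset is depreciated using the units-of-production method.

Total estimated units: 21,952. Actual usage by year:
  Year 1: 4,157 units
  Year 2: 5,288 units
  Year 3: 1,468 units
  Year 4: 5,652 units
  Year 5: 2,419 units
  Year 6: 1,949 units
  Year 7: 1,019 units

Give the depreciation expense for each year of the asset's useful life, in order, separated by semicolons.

Depreciable base = $775,220 − $6,900 = $768,320.
Rate = $768,320 / 21,952 units = $35 per unit.
Year 1: 4,157 × $35 = $145,495. Book value $629,725.
Year 2: 5,288 × $35 = $185,080. Book value $444,645.
Year 3: 1,468 × $35 = $51,380. Book value $393,265.
Year 4: 5,652 × $35 = $197,820. Book value $195,445.
Year 5: 2,419 × $35 = $84,665. Book value $110,780.
Year 6: 1,949 × $35 = $68,215. Book value $42,565.
Year 7: 1,019 × $35 = $35,665. Book value $6,900.

$145,495; $185,080; $51,380; $197,820; $84,665; $68,215; $35,665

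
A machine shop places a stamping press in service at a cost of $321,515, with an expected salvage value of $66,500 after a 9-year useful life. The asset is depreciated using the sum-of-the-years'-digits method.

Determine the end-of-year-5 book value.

$123,170

Depreciable base = $321,515 − $66,500 = $255,015.
Sum of the years' digits = 9+8+7+6+5+4+3+2+1 = 45.
Year 1: $255,015 × 9/45 = $51,003. Book value $270,512.
Year 2: $255,015 × 8/45 = $45,336. Book value $225,176.
Year 3: $255,015 × 7/45 = $39,669. Book value $185,507.
Year 4: $255,015 × 6/45 = $34,002. Book value $151,505.
Year 5: $255,015 × 5/45 = $28,335. Book value $123,170.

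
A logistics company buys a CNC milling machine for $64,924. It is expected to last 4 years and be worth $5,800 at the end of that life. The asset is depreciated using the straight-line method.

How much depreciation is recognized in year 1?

Depreciable base = $64,924 − $5,800 = $59,124.
Annual expense = $59,124 / 4 = $14,781.

$14,781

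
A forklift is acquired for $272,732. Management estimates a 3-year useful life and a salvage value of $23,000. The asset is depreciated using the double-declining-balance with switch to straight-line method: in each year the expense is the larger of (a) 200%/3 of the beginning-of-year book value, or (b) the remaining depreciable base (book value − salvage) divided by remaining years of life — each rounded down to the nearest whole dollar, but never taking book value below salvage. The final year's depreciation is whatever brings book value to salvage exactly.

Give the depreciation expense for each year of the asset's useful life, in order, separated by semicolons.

Depreciable base = $272,732 − $23,000 = $249,732.
Year 1: DB = ⌊$272,732 × 200%/3⌋ = $181,821; SL = ⌊$249,732/3⌋ = $83,244 → take DB $181,821. Book value $90,911.
Year 2: DB = ⌊$90,911 × 200%/3⌋ = $60,607; SL = ⌊$67,911/2⌋ = $33,955 → take DB $60,607. Book value $30,304.
Year 3 (final): $30,304 − $23,000 = $7,304. Book value $23,000.

$181,821; $60,607; $7,304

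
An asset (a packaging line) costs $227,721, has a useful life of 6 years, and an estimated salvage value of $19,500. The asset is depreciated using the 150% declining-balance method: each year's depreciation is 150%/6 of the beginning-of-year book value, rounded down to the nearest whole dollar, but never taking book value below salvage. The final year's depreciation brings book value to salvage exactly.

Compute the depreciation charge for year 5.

$18,013

Depreciable base = $227,721 − $19,500 = $208,221.
Year 1: ⌊$227,721 × 150%/6⌋ = $56,930. Book value $170,791.
Year 2: ⌊$170,791 × 150%/6⌋ = $42,697. Book value $128,094.
Year 3: ⌊$128,094 × 150%/6⌋ = $32,023. Book value $96,071.
Year 4: ⌊$96,071 × 150%/6⌋ = $24,017. Book value $72,054.
Year 5: ⌊$72,054 × 150%/6⌋ = $18,013. Book value $54,041.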